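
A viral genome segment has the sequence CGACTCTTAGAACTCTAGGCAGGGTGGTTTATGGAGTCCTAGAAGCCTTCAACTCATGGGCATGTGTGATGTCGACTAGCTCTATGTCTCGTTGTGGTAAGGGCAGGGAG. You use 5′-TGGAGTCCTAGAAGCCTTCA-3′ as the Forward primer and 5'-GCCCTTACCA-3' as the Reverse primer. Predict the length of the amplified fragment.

Scanning the template, TGGAGTCCTAGAAGCCTTCA occurs at positions 32–51; this primer anneals to the bottom strand there with its 3' end pointing downstream.
The reverse primer's reverse complement is TGGTAAGGGC, which matches the template at positions 95–104.
Product length = (reverse-primer end) − (forward-primer start) + 1 = 104 − 32 + 1 = 73 bp.

73 bp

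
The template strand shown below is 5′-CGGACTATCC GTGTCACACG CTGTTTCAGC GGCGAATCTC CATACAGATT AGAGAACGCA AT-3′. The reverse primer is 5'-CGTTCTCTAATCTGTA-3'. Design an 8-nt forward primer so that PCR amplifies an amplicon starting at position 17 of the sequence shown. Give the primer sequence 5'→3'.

The reverse primer's reverse complement TACAGATTAGAGAACG matches the template at positions 43–58; the product starts at position 17.
The forward primer is identical to the top strand over positions 17–24: CACGCTGT.

5'-CACGCTGT-3'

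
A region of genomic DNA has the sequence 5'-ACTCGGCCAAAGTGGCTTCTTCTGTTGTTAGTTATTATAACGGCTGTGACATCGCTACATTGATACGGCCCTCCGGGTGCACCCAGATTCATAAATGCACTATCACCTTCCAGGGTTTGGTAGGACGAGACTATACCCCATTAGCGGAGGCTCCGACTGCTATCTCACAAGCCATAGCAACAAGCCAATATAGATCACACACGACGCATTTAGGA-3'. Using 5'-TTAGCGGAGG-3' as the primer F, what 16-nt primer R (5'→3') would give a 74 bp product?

The forward primer binds at positions 141–150, so a 74 bp product ends at position 141 + 74 − 1 = 214.
The reverse primer anneals to the top strand over positions 199–214, i.e. to ACACGACGCATTTAGG.
Its sequence written 5'→3' is the reverse complement: CCTAAATGCGTCGTGT.

5'-CCTAAATGCGTCGTGT-3'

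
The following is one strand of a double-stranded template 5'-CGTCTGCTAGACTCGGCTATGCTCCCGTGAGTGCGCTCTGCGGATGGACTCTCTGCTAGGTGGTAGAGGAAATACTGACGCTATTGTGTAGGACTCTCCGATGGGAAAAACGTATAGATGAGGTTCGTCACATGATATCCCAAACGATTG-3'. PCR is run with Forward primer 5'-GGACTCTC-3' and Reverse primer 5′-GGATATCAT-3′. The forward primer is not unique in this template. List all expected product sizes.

The forward primer GGACTCTC matches the top strand at positions 46–53, 91–98.
The reverse primer's reverse complement is ATGATATCC, matching at positions 132–140.
Each forward site pairs with the reverse site to give a product ending at position 140: sizes 95, 50 bp.

95 bp, 50 bp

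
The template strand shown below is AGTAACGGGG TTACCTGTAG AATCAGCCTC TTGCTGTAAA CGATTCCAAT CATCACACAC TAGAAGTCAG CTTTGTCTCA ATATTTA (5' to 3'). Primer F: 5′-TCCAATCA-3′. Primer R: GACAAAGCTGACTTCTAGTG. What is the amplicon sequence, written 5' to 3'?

5'-TCCAATCATCACACACTAGAAGTCAGCTTTGTC-3'

The forward primer matches the template at positions 45–52.
The reverse primer's reverse complement is CACTAGAAGTCAGCTTTGTC, which matches the template at positions 58–77.
The product is the template from position 45 through 77 (33 bp).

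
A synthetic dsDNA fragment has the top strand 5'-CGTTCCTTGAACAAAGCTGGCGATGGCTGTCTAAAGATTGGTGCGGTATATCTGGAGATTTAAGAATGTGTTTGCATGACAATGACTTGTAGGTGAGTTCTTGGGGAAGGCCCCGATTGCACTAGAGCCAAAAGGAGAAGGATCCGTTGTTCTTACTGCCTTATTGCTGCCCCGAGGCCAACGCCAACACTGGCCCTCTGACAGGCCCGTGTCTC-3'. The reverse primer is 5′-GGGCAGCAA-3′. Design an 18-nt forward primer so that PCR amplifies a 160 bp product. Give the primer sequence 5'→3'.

The reverse primer's reverse complement TTGCTGCCC matches the template at positions 164–172, so the product ends at position 172.
A 160 bp product then starts at position 172 − 160 + 1 = 13.
The forward primer is identical to the top strand there: AAAGCTGGCGATGGCTGT.

5'-AAAGCTGGCGATGGCTGT-3'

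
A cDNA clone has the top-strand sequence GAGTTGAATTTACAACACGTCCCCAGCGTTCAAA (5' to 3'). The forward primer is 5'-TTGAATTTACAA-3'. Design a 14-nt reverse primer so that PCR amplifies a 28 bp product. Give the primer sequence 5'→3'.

5'-GAACGCTGGGGACG-3'

The forward primer binds at positions 4–15, so a 28 bp product ends at position 4 + 28 − 1 = 31.
The reverse primer anneals to the top strand over positions 18–31, i.e. to CGTCCCCAGCGTTC.
Its sequence written 5'→3' is the reverse complement: GAACGCTGGGGACG.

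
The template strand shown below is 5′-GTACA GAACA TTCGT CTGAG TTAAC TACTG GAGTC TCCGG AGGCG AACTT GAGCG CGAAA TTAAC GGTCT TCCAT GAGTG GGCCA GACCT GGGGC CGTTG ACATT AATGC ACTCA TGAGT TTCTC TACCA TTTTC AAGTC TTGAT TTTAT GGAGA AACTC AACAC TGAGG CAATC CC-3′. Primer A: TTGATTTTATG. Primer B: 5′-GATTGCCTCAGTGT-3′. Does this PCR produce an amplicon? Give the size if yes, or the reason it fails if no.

Yes — a 35 bp product.

Primer A (TTGATTTTATG) matches the top strand at positions 141–151; it acts as a forward primer.
Primer B's reverse complement is ACACTGAGGCAATC, matching the top strand at positions 162–175; it acts as a reverse primer.
The 3' ends face each other across positions 141–175, giving a 35 bp product.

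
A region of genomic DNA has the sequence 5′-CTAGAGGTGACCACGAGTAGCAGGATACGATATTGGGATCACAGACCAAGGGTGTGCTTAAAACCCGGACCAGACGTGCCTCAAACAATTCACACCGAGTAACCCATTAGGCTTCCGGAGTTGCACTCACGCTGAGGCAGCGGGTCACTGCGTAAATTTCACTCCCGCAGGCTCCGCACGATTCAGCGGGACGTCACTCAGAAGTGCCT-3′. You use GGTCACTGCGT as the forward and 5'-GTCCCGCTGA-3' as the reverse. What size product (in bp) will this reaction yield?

Scanning the template, GGTCACTGCGT occurs at positions 143–153; this primer anneals to the bottom strand there with its 3' end pointing downstream.
Taking the reverse complement of GTCCCGCTGA gives TCAGCGGGAC, found at positions 183–192 on the template; the primer anneals here to the top strand with its 3' end pointing upstream.
Amplicon spans positions 143–192: 50 bp.

50 bp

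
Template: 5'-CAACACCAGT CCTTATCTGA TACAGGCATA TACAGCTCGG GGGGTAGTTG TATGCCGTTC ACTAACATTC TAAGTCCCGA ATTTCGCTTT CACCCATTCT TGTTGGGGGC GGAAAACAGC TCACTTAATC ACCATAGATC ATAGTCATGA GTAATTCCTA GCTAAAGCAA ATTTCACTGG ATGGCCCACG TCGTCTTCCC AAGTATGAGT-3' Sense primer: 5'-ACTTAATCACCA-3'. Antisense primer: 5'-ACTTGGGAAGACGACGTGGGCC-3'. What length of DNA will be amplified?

Scanning the template, ACTTAATCACCA occurs at positions 123–134; this primer anneals to the bottom strand there with its 3' end pointing downstream.
Taking the reverse complement of ACTTGGGAAGACGACGTGGGCC gives GGCCCACGTCGTCTTCCCAAGT, found at positions 183–204 on the template; the primer anneals here to the top strand with its 3' end pointing upstream.
Amplicon spans positions 123–204: 82 bp.

82 bp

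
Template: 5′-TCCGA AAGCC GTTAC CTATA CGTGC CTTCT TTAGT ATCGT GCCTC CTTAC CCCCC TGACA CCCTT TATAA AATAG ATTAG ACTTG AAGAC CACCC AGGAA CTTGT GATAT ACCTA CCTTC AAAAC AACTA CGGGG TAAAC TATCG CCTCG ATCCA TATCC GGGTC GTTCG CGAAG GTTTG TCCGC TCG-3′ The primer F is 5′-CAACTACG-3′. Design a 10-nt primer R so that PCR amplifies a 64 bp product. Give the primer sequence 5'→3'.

The forward primer binds at positions 125–132, so a 64 bp product ends at position 125 + 64 − 1 = 188.
The reverse primer anneals to the top strand over positions 179–188, i.e. to TGTCCGCTCG.
Its sequence written 5'→3' is the reverse complement: CGAGCGGACA.

5'-CGAGCGGACA-3'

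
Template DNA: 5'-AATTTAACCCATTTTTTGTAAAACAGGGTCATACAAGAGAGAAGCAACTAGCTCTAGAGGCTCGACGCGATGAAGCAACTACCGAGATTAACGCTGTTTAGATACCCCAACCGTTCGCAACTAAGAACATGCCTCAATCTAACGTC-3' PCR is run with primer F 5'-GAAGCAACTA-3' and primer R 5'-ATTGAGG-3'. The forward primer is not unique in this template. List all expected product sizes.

98 bp, 67 bp

The forward primer GAAGCAACTA matches the top strand at positions 41–50, 72–81.
The reverse primer's reverse complement is CCTCAAT, matching at positions 132–138.
Each forward site pairs with the reverse site to give a product ending at position 138: sizes 98, 67 bp.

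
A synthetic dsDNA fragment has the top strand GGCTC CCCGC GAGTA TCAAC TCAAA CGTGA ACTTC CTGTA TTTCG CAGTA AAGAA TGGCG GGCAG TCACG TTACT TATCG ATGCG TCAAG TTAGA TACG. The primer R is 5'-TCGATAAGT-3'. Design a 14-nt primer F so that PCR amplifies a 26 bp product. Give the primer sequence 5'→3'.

The reverse primer's reverse complement ACTTATCGA matches the template at positions 73–81, so the product ends at position 81.
A 26 bp product then starts at position 81 − 26 + 1 = 56.
The forward primer is identical to the top strand there: TGGCGGGCAGTCAC.

5'-TGGCGGGCAGTCAC-3'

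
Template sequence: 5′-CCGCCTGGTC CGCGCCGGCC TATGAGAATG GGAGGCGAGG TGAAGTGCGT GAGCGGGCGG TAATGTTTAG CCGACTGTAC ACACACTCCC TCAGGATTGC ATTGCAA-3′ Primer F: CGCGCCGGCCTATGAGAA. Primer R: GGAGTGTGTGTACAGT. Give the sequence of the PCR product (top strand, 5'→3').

5'-CGCGCCGGCCTATGAGAATGGGAGGCGAGGTGAAGTGCGTGAGCGGGCGGTAATGTTTAGCCGACTGTACACACACTCC-3'

The forward primer matches the template at positions 11–28.
The reverse primer's reverse complement is ACTGTACACACACTCC, which matches the template at positions 74–89.
The product is the template from position 11 through 89 (79 bp).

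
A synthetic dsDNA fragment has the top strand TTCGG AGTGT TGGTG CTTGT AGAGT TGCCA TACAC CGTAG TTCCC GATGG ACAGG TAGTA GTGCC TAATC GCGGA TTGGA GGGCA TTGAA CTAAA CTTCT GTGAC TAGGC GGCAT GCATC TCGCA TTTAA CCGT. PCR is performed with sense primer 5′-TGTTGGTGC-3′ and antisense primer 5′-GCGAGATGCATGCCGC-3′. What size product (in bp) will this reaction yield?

117 bp

The forward primer matches the template at positions 8–16.
The reverse primer's reverse complement is GCGGCATGCATCTCGC, which matches the template at positions 109–124.
The product runs from position 8 to position 124, so its length is 124 − 8 + 1 = 117 bp.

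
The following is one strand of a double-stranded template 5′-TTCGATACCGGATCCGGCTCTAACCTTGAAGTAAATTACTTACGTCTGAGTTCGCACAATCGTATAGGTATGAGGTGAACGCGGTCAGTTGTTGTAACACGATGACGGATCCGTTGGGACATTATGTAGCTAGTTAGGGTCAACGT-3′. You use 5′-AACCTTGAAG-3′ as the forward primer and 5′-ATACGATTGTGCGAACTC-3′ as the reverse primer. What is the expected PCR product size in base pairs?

44 bp

Scanning the template, AACCTTGAAG occurs at positions 22–31; this primer anneals to the bottom strand there with its 3' end pointing downstream.
The reverse primer's reverse complement is GAGTTCGCACAATCGTAT, which matches the template at positions 48–65.
Product length = (reverse-primer end) − (forward-primer start) + 1 = 65 − 22 + 1 = 44 bp.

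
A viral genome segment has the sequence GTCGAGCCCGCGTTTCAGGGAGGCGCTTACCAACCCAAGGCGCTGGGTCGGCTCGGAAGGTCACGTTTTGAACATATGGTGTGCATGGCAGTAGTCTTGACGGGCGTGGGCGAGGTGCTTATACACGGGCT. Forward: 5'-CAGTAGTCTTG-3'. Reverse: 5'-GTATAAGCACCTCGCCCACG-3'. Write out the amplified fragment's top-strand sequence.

5'-CAGTAGTCTTGACGGGCGTGGGCGAGGTGCTTATAC-3'

Scanning the template, CAGTAGTCTTG occurs at positions 89–99; this primer anneals to the bottom strand there with its 3' end pointing downstream.
The reverse primer's reverse complement is CGTGGGCGAGGTGCTTATAC, which matches the template at positions 105–124.
The product is the template from position 89 through 124 (36 bp).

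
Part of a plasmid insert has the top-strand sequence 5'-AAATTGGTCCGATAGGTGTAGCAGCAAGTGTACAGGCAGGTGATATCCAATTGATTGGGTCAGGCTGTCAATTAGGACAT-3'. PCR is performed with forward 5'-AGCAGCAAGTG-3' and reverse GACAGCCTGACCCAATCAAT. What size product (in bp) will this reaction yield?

50 bp

The forward primer matches the template at positions 20–30.
Reverse complement of the reverse primer: ATTGATTGGGTCAGGCTGTC. This occurs on the top strand at positions 50–69.
Amplicon spans positions 20–69: 50 bp.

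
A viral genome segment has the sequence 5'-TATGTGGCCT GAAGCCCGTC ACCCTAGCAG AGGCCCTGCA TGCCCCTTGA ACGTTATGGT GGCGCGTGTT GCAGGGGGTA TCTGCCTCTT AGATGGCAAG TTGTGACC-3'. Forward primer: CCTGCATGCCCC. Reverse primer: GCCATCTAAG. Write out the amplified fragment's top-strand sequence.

The forward primer matches the template at positions 35–46.
Taking the reverse complement of GCCATCTAAG gives CTTAGATGGC, found at positions 88–97 on the template; the primer anneals here to the top strand with its 3' end pointing upstream.
The product is the template from position 35 through 97 (63 bp).

5'-CCTGCATGCCCCTTGAACGTTATGGTGGCGCGTGTTGCAGGGGGTATCTGCCTCTTAGATGGC-3'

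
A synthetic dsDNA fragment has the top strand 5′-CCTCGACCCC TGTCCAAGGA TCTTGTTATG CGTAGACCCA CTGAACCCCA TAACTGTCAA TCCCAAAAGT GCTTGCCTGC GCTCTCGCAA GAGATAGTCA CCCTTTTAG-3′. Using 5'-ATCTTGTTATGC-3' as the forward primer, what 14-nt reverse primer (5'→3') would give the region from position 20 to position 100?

The product's 3' end on the top strand is position 100.
The reverse primer anneals to the top strand over positions 87–100, i.e. to GCAAGAGATAGTCA.
Its sequence written 5'→3' is the reverse complement: TGACTATCTCTTGC.

5'-TGACTATCTCTTGC-3'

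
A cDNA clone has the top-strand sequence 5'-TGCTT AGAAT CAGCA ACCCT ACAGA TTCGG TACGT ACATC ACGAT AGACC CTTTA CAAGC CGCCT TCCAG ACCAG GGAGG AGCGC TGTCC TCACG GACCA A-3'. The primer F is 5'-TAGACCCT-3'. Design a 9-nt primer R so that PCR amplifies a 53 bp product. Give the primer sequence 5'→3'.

5'-TCCGTGAGG-3'

The forward primer binds at positions 45–52, so a 53 bp product ends at position 45 + 53 − 1 = 97.
The reverse primer anneals to the top strand over positions 89–97, i.e. to CCTCACGGA.
Its sequence written 5'→3' is the reverse complement: TCCGTGAGG.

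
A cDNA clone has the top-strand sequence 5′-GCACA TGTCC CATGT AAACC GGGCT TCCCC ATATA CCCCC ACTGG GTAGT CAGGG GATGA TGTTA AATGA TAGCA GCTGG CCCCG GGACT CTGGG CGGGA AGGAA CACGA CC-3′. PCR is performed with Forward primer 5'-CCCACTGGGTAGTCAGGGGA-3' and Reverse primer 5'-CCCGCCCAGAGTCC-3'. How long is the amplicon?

Forward primer CCCACTGGGTAGTCAGGGGA is found on the top strand at positions 38–57.
The reverse primer's reverse complement is GGACTCTGGGCGGG, which matches the template at positions 86–99.
Amplicon spans positions 38–99: 62 bp.

62 bp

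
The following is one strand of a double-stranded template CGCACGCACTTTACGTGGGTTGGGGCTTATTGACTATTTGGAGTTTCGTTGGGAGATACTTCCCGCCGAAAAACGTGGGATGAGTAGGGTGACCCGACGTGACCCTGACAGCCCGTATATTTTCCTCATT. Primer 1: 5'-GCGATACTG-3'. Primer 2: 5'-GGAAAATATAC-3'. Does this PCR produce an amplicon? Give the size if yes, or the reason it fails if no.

No product — primer 1 has no binding site in the template.

Primer 1 (GCGATACTG) does not match the top strand, and its reverse complement CAGTATCGC does not match either.
With no annealing site for primer 1, no amplification occurs.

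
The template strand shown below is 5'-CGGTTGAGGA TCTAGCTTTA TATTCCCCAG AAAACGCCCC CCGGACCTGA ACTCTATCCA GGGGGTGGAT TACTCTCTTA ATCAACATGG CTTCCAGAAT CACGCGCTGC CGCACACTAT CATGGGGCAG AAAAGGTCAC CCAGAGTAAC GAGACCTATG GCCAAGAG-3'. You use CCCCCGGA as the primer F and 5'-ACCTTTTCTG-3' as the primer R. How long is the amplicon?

100 bp

Scanning the template, CCCCCGGA occurs at positions 38–45; this primer anneals to the bottom strand there with its 3' end pointing downstream.
Taking the reverse complement of ACCTTTTCTG gives CAGAAAAGGT, found at positions 128–137 on the template; the primer anneals here to the top strand with its 3' end pointing upstream.
Amplicon spans positions 38–137: 100 bp.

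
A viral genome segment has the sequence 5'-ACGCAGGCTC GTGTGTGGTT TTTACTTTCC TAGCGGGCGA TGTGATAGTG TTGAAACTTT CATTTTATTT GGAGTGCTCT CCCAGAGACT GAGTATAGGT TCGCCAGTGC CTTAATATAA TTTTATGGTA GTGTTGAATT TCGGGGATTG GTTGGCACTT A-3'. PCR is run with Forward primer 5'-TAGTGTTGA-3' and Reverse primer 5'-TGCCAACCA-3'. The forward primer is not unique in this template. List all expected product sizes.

112 bp, 29 bp

The forward primer TAGTGTTGA matches the top strand at positions 46–54, 129–137.
The reverse primer's reverse complement is TGGTTGGCA, matching at positions 149–157.
Each forward site pairs with the reverse site to give a product ending at position 157: sizes 112, 29 bp.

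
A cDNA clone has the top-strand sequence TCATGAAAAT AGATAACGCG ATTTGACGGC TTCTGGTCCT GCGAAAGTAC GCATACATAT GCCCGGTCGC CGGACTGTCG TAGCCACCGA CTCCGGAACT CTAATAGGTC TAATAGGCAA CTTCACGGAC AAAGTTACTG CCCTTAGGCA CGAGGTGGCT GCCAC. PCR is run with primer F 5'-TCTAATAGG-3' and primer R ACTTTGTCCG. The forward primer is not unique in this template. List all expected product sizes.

36 bp, 27 bp

The forward primer TCTAATAGG matches the top strand at positions 100–108, 109–117.
The reverse primer's reverse complement is CGGACAAAGT, matching at positions 126–135.
Each forward site pairs with the reverse site to give a product ending at position 135: sizes 36, 27 bp.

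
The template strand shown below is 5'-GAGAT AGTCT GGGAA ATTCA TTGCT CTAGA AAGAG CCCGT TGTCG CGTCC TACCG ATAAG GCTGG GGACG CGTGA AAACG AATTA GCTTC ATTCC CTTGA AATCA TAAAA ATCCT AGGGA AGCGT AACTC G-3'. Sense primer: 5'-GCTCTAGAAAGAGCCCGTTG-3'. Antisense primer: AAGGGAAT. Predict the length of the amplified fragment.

76 bp

The forward primer matches the template at positions 23–42.
Taking the reverse complement of AAGGGAAT gives ATTCCCTT, found at positions 91–98 on the template; the primer anneals here to the top strand with its 3' end pointing upstream.
Product length = (reverse-primer end) − (forward-primer start) + 1 = 98 − 23 + 1 = 76 bp.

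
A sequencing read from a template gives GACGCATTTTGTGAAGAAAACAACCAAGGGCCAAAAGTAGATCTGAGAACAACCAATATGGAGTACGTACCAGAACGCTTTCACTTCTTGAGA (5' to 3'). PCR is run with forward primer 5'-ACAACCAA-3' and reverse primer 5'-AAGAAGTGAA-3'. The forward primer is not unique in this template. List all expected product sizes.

The forward primer ACAACCAA matches the top strand at positions 20–27, 49–56.
The reverse primer's reverse complement is TTCACTTCTT, matching at positions 80–89.
Each forward site pairs with the reverse site to give a product ending at position 89: sizes 70, 41 bp.

70 bp, 41 bp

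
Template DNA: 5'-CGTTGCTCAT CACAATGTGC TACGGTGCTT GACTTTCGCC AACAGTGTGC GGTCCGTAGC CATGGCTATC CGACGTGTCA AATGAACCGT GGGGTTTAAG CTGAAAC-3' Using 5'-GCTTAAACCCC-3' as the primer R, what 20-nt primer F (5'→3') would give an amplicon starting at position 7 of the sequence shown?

5'-TCATCACAATGTGCTACGGT-3'

The reverse primer's reverse complement GGGGTTTAAGC matches the template at positions 91–101; the product starts at position 7.
The forward primer is identical to the top strand over positions 7–26: TCATCACAATGTGCTACGGT.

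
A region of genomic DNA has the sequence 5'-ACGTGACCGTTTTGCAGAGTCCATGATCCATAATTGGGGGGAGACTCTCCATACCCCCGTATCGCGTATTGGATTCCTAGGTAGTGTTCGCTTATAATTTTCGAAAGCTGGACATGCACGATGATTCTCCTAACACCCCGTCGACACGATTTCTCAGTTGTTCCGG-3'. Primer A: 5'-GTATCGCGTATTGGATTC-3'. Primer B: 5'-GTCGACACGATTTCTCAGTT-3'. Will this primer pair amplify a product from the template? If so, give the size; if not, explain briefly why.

Primer A (GTATCGCGTATTGGATTC) matches the top strand at positions 59–76 (3' end points downstream).
Primer B (GTCGACACGATTTCTCAGTT) also matches the top strand directly, at positions 140–159 — its reverse complement AACTGAGAAATCGTGTCGAC is not present.
Both primers anneal to the bottom strand with 3' ends pointing the same way, so neither can prime synthesis back toward the other.

No product — both primers anneal to the same strand and extend in the same direction.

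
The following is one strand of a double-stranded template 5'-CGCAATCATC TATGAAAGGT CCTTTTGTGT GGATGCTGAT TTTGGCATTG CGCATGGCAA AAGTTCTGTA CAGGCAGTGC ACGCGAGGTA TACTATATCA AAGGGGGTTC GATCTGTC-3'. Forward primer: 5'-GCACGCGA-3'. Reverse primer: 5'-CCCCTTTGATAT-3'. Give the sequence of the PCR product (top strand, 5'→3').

Forward primer GCACGCGA is found on the top strand at positions 79–86.
The reverse primer's reverse complement is ATATCAAAGGGG, which matches the template at positions 95–106.
The product is the template from position 79 through 106 (28 bp).

5'-GCACGCGAGGTATACTATATCAAAGGGG-3'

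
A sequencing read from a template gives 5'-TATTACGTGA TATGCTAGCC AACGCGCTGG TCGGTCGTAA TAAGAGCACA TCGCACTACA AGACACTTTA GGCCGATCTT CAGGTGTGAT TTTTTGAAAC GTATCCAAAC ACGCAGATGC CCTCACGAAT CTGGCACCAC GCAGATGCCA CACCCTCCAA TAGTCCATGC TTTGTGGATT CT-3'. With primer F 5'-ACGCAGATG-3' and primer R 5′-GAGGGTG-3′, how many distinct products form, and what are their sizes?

Two products: 47 bp, 19 bp

The forward primer ACGCAGATG matches the top strand at positions 111–119, 139–147.
The reverse primer's reverse complement is CACCCTC, matching at positions 151–157.
Each forward site pairs with the reverse site to give a product ending at position 157: sizes 47, 19 bp.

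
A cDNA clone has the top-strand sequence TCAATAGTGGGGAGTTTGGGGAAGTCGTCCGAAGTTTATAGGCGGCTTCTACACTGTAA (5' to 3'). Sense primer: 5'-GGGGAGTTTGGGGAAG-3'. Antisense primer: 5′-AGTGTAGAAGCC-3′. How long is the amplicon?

47 bp

The forward primer matches the template at positions 9–24.
Taking the reverse complement of AGTGTAGAAGCC gives GGCTTCTACACT, found at positions 44–55 on the template; the primer anneals here to the top strand with its 3' end pointing upstream.
Product length = (reverse-primer end) − (forward-primer start) + 1 = 55 − 9 + 1 = 47 bp.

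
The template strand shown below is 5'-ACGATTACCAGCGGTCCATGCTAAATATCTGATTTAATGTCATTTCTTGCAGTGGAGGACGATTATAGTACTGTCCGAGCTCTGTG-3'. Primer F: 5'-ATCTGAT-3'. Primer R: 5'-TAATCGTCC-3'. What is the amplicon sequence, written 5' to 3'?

Scanning the template, ATCTGAT occurs at positions 27–33; this primer anneals to the bottom strand there with its 3' end pointing downstream.
Taking the reverse complement of TAATCGTCC gives GGACGATTA, found at positions 57–65 on the template; the primer anneals here to the top strand with its 3' end pointing upstream.
The product is the template from position 27 through 65 (39 bp).

5'-ATCTGATTTAATGTCATTTCTTGCAGTGGAGGACGATTA-3'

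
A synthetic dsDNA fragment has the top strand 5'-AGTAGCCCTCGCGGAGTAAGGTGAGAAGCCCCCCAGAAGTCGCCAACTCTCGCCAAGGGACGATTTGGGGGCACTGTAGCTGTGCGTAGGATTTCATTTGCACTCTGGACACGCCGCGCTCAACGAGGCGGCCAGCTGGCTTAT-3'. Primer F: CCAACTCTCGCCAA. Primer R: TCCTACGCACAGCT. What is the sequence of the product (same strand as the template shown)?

5'-CCAACTCTCGCCAAGGGACGATTTGGGGGCACTGTAGCTGTGCGTAGGA-3'

The forward primer matches the template at positions 43–56.
Reverse complement of the reverse primer: AGCTGTGCGTAGGA. This occurs on the top strand at positions 78–91.
The product is the template from position 43 through 91 (49 bp).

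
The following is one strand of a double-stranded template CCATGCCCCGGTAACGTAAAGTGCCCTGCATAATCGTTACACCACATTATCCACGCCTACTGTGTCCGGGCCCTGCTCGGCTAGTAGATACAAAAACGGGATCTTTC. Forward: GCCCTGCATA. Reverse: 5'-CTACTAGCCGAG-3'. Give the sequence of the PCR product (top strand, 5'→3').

The forward primer matches the template at positions 23–32.
Taking the reverse complement of CTACTAGCCGAG gives CTCGGCTAGTAG, found at positions 76–87 on the template; the primer anneals here to the top strand with its 3' end pointing upstream.
The product is the template from position 23 through 87 (65 bp).

5'-GCCCTGCATAATCGTTACACCACATTATCCACGCCTACTGTGTCCGGGCCCTGCTCGGCTAGTAG-3'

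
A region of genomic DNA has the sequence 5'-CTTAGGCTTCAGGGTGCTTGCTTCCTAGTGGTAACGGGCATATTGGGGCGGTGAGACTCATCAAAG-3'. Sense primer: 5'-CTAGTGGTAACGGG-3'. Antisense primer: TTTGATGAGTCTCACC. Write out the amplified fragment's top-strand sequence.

5'-CTAGTGGTAACGGGCATATTGGGGCGGTGAGACTCATCAAA-3'

Forward primer CTAGTGGTAACGGG is found on the top strand at positions 25–38.
The reverse primer's reverse complement is GGTGAGACTCATCAAA, which matches the template at positions 50–65.
The product is the template from position 25 through 65 (41 bp).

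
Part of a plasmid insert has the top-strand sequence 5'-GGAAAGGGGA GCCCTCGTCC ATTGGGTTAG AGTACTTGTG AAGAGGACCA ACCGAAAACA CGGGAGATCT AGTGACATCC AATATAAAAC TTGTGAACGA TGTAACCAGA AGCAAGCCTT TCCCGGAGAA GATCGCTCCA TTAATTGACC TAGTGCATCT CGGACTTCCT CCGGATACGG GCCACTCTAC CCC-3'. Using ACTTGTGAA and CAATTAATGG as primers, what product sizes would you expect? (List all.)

The forward primer ACTTGTGAA matches the top strand at positions 34–42, 89–97.
The reverse primer's reverse complement is CCATTAATTG, matching at positions 138–147.
Each forward site pairs with the reverse site to give a product ending at position 147: sizes 114, 59 bp.

114 bp, 59 bp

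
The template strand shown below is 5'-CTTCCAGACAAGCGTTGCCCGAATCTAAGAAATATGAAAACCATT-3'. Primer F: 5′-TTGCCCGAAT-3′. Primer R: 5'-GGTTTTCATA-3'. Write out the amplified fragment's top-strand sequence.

The forward primer matches the template at positions 15–24.
The reverse primer's reverse complement is TATGAAAACC, which matches the template at positions 33–42.
The product is the template from position 15 through 42 (28 bp).

5'-TTGCCCGAATCTAAGAAATATGAAAACC-3'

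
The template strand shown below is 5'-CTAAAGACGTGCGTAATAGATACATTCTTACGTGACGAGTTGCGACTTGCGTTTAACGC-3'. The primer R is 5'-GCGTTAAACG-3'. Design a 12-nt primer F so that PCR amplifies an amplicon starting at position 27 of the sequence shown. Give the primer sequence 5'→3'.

The reverse primer's reverse complement CGTTTAACGC matches the template at positions 50–59; the product starts at position 27.
The forward primer is identical to the top strand over positions 27–38: CTTACGTGACGA.

5'-CTTACGTGACGA-3'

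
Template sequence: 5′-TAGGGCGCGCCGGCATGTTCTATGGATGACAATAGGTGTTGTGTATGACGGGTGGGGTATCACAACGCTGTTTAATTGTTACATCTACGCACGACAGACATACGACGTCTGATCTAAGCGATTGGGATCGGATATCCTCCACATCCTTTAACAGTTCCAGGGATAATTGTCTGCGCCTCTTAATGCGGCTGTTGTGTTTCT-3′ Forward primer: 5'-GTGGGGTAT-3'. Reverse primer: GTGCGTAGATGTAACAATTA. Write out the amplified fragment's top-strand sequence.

5'-GTGGGGTATCACAACGCTGTTTAATTGTTACATCTACGCAC-3'

Forward primer GTGGGGTAT is found on the top strand at positions 52–60.
Reverse complement of the reverse primer: TAATTGTTACATCTACGCAC. This occurs on the top strand at positions 73–92.
The product is the template from position 52 through 92 (41 bp).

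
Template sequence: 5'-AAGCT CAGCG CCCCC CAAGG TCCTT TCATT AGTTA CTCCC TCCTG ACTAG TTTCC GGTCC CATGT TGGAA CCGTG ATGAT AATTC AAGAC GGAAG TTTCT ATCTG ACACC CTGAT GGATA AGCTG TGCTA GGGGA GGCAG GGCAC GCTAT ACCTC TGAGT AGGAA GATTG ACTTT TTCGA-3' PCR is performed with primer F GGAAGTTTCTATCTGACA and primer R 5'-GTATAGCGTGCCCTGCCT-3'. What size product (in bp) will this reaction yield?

62 bp

The forward primer matches the template at positions 91–108.
Reverse complement of the reverse primer: AGGCAGGGCACGCTATAC. This occurs on the top strand at positions 135–152.
Amplicon spans positions 91–152: 62 bp.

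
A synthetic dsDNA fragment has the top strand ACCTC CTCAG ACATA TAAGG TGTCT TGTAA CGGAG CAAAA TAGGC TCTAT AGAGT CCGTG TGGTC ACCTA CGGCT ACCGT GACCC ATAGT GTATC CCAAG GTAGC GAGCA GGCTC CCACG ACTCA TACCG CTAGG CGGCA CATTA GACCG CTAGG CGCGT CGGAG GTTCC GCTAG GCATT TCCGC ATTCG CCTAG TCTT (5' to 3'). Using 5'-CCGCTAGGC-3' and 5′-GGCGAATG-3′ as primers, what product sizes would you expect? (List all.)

65 bp, 45 bp, 24 bp

The forward primer CCGCTAGGC matches the top strand at positions 128–136, 148–156, 169–177.
The reverse primer's reverse complement is CATTCGCC, matching at positions 185–192.
Each forward site pairs with the reverse site to give a product ending at position 192: sizes 65, 45, 24 bp.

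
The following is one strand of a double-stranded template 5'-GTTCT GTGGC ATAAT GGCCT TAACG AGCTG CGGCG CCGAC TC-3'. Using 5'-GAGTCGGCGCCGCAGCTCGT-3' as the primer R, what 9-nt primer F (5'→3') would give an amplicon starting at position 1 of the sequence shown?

The reverse primer's reverse complement ACGAGCTGCGGCGCCGACTC matches the template at positions 23–42; the product starts at position 1.
The forward primer is identical to the top strand over positions 1–9: GTTCTGTGG.

5'-GTTCTGTGG-3'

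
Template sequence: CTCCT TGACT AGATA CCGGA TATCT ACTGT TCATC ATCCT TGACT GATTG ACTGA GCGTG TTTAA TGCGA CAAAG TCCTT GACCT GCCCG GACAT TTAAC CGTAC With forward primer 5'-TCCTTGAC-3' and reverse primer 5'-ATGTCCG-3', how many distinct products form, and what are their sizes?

The forward primer TCCTTGAC matches the top strand at positions 2–9, 37–44, 76–83.
The reverse primer's reverse complement is CGGACAT, matching at positions 89–95.
Each forward site pairs with the reverse site to give a product ending at position 95: sizes 94, 59, 20 bp.

Three products: 94 bp, 59 bp, 20 bp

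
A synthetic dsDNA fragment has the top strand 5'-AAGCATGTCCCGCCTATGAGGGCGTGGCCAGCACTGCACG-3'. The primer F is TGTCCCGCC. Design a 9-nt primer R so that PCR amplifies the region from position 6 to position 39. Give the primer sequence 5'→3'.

5'-GTGCAGTGC-3'

The product's 3' end on the top strand is position 39.
The reverse primer anneals to the top strand over positions 31–39, i.e. to GCACTGCAC.
Its sequence written 5'→3' is the reverse complement: GTGCAGTGC.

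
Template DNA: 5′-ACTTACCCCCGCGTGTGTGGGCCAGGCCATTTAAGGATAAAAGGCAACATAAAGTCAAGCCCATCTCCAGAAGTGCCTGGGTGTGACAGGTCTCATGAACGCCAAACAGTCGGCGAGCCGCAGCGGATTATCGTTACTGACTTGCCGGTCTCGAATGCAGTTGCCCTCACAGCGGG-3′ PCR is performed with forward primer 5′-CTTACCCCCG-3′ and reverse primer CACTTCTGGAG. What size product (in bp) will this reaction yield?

74 bp

Scanning the template, CTTACCCCCG occurs at positions 2–11; this primer anneals to the bottom strand there with its 3' end pointing downstream.
Taking the reverse complement of CACTTCTGGAG gives CTCCAGAAGTG, found at positions 65–75 on the template; the primer anneals here to the top strand with its 3' end pointing upstream.
The product runs from position 2 to position 75, so its length is 75 − 2 + 1 = 74 bp.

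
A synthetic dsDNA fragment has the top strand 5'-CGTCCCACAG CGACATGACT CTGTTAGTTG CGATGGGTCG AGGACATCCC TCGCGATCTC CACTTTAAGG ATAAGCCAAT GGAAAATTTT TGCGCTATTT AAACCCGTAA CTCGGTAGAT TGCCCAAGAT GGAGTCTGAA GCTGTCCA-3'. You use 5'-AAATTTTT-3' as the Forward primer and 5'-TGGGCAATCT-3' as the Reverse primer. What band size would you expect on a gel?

43 bp

Scanning the template, AAATTTTT occurs at positions 84–91; this primer anneals to the bottom strand there with its 3' end pointing downstream.
Reverse complement of the reverse primer: AGATTGCCCA. This occurs on the top strand at positions 117–126.
Amplicon spans positions 84–126: 43 bp.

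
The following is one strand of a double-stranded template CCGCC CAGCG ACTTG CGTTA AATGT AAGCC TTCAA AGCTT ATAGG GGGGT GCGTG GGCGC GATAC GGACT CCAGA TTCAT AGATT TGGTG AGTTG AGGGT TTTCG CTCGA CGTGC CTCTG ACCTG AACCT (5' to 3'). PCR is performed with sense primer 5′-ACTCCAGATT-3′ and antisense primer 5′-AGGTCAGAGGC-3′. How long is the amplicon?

Forward primer ACTCCAGATT is found on the top strand at positions 68–77.
The reverse primer's reverse complement is GCCTCTGACCT, which matches the template at positions 114–124.
Amplicon spans positions 68–124: 57 bp.

57 bp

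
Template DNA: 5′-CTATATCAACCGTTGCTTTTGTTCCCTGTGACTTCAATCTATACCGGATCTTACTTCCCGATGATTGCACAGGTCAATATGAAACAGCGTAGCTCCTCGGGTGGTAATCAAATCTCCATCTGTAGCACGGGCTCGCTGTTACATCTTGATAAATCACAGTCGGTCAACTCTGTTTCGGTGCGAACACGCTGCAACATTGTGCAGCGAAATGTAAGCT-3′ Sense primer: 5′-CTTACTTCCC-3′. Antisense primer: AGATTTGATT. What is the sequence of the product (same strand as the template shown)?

Forward primer CTTACTTCCC is found on the top strand at positions 50–59.
Taking the reverse complement of AGATTTGATT gives AATCAAATCT, found at positions 106–115 on the template; the primer anneals here to the top strand with its 3' end pointing upstream.
The product is the template from position 50 through 115 (66 bp).

5'-CTTACTTCCCGATGATTGCACAGGTCAATATGAAACAGCGTAGCTCCTCGGGTGGTAATCAAATCT-3'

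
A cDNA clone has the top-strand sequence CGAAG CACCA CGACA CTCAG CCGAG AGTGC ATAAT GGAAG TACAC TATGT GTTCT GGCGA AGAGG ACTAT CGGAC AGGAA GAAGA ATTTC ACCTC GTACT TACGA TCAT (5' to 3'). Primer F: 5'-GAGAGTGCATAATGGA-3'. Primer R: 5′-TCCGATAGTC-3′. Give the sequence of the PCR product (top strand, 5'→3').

5'-GAGAGTGCATAATGGAAGTACACTATGTGTTCTGGCGAAGAGGACTATCGGA-3'

Scanning the template, GAGAGTGCATAATGGA occurs at positions 23–38; this primer anneals to the bottom strand there with its 3' end pointing downstream.
Taking the reverse complement of TCCGATAGTC gives GACTATCGGA, found at positions 65–74 on the template; the primer anneals here to the top strand with its 3' end pointing upstream.
The product is the template from position 23 through 74 (52 bp).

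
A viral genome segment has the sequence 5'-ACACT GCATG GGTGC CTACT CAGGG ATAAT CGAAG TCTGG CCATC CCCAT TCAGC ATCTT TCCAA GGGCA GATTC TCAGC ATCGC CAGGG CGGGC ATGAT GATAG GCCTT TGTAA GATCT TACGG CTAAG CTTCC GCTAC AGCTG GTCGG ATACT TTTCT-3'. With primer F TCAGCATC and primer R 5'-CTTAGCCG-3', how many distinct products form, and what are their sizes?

Two products: 80 bp, 55 bp

The forward primer TCAGCATC matches the top strand at positions 51–58, 76–83.
The reverse primer's reverse complement is CGGCTAAG, matching at positions 123–130.
Each forward site pairs with the reverse site to give a product ending at position 130: sizes 80, 55 bp.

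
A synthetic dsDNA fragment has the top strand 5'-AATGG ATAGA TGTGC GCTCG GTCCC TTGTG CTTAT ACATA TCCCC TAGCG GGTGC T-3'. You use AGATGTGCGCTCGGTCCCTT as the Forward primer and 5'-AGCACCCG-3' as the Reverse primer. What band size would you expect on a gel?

49 bp

Scanning the template, AGATGTGCGCTCGGTCCCTT occurs at positions 8–27; this primer anneals to the bottom strand there with its 3' end pointing downstream.
The reverse primer's reverse complement is CGGGTGCT, which matches the template at positions 49–56.
Amplicon spans positions 8–56: 49 bp.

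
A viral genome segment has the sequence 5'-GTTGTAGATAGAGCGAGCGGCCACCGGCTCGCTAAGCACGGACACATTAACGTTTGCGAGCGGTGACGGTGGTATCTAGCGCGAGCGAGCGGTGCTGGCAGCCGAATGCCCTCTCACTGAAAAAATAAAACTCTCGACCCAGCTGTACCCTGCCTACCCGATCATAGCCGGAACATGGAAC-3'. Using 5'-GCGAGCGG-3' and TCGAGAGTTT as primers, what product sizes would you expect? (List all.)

The forward primer GCGAGCGG matches the top strand at positions 13–20, 56–63, 85–92.
The reverse primer's reverse complement is AAACTCTCGA, matching at positions 128–137.
Each forward site pairs with the reverse site to give a product ending at position 137: sizes 125, 82, 53 bp.

125 bp, 82 bp, 53 bp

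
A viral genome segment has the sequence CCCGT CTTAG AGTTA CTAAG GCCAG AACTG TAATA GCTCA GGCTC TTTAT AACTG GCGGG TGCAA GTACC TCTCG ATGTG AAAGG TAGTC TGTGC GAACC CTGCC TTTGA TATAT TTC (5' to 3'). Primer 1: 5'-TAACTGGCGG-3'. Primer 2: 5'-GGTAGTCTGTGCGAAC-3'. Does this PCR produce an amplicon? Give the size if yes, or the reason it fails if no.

Primer 1 (TAACTGGCGG) matches the top strand at positions 50–59 (3' end points downstream).
Primer 2 (GGTAGTCTGTGCGAAC) also matches the top strand directly, at positions 84–99 — its reverse complement GTTCGCACAGACTACC is not present.
Both primers anneal to the bottom strand with 3' ends pointing the same way, so neither can prime synthesis back toward the other.

No product — both primers anneal to the same strand and extend in the same direction.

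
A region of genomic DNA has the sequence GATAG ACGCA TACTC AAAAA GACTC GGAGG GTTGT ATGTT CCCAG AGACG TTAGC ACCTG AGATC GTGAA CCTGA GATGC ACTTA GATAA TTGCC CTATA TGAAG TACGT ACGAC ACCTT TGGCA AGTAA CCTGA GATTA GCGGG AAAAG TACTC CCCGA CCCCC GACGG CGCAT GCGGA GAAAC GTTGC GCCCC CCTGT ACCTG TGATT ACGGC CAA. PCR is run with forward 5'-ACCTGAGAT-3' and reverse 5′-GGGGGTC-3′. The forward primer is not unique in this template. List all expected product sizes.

110 bp, 96 bp, 36 bp

The forward primer ACCTGAGAT matches the top strand at positions 56–64, 70–78, 130–138.
The reverse primer's reverse complement is GACCCCC, matching at positions 159–165.
Each forward site pairs with the reverse site to give a product ending at position 165: sizes 110, 96, 36 bp.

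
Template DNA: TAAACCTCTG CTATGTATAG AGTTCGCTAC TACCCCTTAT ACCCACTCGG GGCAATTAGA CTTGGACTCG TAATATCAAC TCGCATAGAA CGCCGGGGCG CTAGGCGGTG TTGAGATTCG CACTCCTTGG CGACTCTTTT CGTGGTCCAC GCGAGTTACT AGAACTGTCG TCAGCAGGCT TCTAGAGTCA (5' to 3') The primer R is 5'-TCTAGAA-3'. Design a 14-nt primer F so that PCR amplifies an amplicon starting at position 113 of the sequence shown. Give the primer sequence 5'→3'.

The reverse primer's reverse complement TTCTAGA matches the template at positions 180–186; the product starts at position 113.
The forward primer is identical to the top strand over positions 113–126: GAGATTCGCACTCC.

5'-GAGATTCGCACTCC-3'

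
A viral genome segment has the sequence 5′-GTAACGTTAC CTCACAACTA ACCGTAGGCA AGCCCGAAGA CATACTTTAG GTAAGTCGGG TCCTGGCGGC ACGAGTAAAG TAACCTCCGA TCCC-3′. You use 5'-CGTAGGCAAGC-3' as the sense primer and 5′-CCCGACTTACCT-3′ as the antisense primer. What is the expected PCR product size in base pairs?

38 bp

Scanning the template, CGTAGGCAAGC occurs at positions 23–33; this primer anneals to the bottom strand there with its 3' end pointing downstream.
Reverse complement of the reverse primer: AGGTAAGTCGGG. This occurs on the top strand at positions 49–60.
Product length = (reverse-primer end) − (forward-primer start) + 1 = 60 − 23 + 1 = 38 bp.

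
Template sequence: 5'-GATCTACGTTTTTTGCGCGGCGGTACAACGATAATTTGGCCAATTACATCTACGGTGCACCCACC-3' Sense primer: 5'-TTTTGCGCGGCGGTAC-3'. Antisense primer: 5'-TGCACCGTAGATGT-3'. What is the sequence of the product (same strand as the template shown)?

5'-TTTTGCGCGGCGGTACAACGATAATTTGGCCAATTACATCTACGGTGCA-3'

The forward primer matches the template at positions 11–26.
Reverse complement of the reverse primer: ACATCTACGGTGCA. This occurs on the top strand at positions 46–59.
The product is the template from position 11 through 59 (49 bp).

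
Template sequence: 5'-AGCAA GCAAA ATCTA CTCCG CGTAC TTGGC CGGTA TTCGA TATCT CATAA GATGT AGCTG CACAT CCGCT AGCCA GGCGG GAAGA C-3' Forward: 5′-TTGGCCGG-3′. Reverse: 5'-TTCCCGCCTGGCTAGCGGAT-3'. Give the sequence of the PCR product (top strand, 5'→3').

5'-TTGGCCGGTATTCGATATCTCATAAGATGTAGCTGCACATCCGCTAGCCAGGCGGGAA-3'

Forward primer TTGGCCGG is found on the top strand at positions 26–33.
The reverse primer's reverse complement is ATCCGCTAGCCAGGCGGGAA, which matches the template at positions 64–83.
The product is the template from position 26 through 83 (58 bp).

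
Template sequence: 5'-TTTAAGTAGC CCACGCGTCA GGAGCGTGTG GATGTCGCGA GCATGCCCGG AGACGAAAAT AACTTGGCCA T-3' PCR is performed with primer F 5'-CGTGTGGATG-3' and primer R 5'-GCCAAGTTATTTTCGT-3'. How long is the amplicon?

44 bp

Scanning the template, CGTGTGGATG occurs at positions 25–34; this primer anneals to the bottom strand there with its 3' end pointing downstream.
The reverse primer's reverse complement is ACGAAAATAACTTGGC, which matches the template at positions 53–68.
The product runs from position 25 to position 68, so its length is 68 − 25 + 1 = 44 bp.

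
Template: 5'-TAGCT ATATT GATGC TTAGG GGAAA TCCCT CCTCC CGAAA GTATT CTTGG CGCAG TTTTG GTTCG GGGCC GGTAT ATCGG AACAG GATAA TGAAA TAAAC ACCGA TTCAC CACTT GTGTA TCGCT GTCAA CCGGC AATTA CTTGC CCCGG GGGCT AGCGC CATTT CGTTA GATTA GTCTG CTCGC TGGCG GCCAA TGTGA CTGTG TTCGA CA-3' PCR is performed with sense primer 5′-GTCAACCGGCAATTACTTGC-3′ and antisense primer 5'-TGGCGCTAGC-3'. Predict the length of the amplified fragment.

The forward primer matches the template at positions 126–145.
Reverse complement of the reverse primer: GCTAGCGCCA. This occurs on the top strand at positions 153–162.
The product runs from position 126 to position 162, so its length is 162 − 126 + 1 = 37 bp.

37 bp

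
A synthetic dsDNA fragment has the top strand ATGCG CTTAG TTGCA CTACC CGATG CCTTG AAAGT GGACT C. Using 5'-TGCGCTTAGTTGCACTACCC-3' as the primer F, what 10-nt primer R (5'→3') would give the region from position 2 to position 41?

The product's 3' end on the top strand is position 41.
The reverse primer anneals to the top strand over positions 32–41, i.e. to AAGTGGACTC.
Its sequence written 5'→3' is the reverse complement: GAGTCCACTT.

5'-GAGTCCACTT-3'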